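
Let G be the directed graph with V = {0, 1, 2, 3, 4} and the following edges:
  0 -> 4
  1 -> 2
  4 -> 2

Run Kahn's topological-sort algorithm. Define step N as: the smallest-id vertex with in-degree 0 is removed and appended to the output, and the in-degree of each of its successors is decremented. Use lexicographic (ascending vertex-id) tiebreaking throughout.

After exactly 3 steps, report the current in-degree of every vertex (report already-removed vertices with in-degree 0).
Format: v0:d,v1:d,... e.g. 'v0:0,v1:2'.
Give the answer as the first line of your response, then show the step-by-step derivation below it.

v0:0,v1:0,v2:1,v3:0,v4:0

step 1: output 0; order=[0]; indeg=(0,0,2,0,0)
step 2: output 1; order=[0,1]; indeg=(0,0,1,0,0)
step 3: output 3; order=[0,1,3]; indeg=(0,0,1,0,0)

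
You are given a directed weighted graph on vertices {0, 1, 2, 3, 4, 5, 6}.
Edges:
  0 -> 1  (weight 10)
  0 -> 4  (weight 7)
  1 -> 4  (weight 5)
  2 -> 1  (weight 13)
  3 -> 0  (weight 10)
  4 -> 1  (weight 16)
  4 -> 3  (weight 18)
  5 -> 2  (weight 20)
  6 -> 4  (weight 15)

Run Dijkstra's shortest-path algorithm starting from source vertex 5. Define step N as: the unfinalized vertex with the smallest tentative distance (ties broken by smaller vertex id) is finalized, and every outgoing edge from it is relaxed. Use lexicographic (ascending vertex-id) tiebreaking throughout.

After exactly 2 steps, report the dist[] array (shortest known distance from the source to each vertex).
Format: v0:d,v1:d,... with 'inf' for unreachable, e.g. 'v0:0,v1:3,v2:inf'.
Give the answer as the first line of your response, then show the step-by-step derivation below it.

v0:inf,v1:33,v2:20,v3:inf,v4:inf,v5:0,v6:inf

step 1: dist = v0:inf,v1:inf,v2:20,v3:inf,v4:inf,v5:0,v6:inf
step 2: dist = v0:inf,v1:33,v2:20,v3:inf,v4:inf,v5:0,v6:inf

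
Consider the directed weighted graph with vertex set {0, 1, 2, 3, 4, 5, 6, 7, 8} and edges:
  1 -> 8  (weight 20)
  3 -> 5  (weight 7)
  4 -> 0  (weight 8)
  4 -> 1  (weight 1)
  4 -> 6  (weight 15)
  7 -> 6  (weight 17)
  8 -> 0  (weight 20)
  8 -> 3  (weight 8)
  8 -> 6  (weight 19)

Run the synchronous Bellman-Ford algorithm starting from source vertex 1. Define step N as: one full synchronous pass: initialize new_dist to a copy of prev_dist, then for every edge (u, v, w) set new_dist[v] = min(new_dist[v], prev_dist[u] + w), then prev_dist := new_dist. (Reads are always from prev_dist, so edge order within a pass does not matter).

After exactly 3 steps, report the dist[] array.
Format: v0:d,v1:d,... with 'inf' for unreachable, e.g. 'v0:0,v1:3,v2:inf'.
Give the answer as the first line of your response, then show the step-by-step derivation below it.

v0:40,v1:0,v2:inf,v3:28,v4:inf,v5:35,v6:39,v7:inf,v8:20

step 1: dist = v0:inf,v1:0,v2:inf,v3:inf,v4:inf,v5:inf,v6:inf,v7:inf,v8:20
step 2: dist = v0:40,v1:0,v2:inf,v3:28,v4:inf,v5:inf,v6:39,v7:inf,v8:20
step 3: dist = v0:40,v1:0,v2:inf,v3:28,v4:inf,v5:35,v6:39,v7:inf,v8:20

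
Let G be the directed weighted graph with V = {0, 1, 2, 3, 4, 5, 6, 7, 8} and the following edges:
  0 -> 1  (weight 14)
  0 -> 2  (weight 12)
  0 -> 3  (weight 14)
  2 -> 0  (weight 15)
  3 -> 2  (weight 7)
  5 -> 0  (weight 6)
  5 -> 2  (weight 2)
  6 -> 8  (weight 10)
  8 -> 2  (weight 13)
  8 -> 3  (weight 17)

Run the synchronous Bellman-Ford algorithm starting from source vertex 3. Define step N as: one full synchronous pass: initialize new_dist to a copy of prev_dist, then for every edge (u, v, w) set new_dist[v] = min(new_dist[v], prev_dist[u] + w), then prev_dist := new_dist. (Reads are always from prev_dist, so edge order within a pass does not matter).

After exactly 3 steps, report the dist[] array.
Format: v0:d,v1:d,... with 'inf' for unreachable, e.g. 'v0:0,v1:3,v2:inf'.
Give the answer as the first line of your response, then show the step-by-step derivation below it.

v0:22,v1:36,v2:7,v3:0,v4:inf,v5:inf,v6:inf,v7:inf,v8:inf

step 1: dist = v0:inf,v1:inf,v2:7,v3:0,v4:inf,v5:inf,v6:inf,v7:inf,v8:inf
step 2: dist = v0:22,v1:inf,v2:7,v3:0,v4:inf,v5:inf,v6:inf,v7:inf,v8:inf
step 3: dist = v0:22,v1:36,v2:7,v3:0,v4:inf,v5:inf,v6:inf,v7:inf,v8:inf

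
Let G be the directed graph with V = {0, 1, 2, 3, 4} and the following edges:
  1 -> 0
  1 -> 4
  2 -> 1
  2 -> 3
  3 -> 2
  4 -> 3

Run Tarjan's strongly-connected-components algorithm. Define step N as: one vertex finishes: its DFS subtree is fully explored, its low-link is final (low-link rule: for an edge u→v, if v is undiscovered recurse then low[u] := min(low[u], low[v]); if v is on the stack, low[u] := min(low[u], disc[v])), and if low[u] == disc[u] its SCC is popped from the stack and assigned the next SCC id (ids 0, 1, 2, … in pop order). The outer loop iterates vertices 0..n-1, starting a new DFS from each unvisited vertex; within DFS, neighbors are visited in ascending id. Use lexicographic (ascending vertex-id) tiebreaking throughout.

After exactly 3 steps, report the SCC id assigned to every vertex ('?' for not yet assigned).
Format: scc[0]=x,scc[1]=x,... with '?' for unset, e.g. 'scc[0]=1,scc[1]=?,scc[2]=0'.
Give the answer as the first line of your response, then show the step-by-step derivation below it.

scc[0]=0,scc[1]=?,scc[2]=?,scc[3]=?,scc[4]=?

step 1: low=(low[0]=0,low[1]=?,low[2]=?,low[3]=?,low[4]=?); scc=(scc[0]=0,scc[1]=?,scc[2]=?,scc[3]=?,scc[4]=?)
step 2: low=(low[0]=0,low[1]=1,low[2]=1,low[3]=3,low[4]=2); scc=(scc[0]=0,scc[1]=?,scc[2]=?,scc[3]=?,scc[4]=?)
step 3: low=(low[0]=0,low[1]=1,low[2]=1,low[3]=1,low[4]=2); scc=(scc[0]=0,scc[1]=?,scc[2]=?,scc[3]=?,scc[4]=?)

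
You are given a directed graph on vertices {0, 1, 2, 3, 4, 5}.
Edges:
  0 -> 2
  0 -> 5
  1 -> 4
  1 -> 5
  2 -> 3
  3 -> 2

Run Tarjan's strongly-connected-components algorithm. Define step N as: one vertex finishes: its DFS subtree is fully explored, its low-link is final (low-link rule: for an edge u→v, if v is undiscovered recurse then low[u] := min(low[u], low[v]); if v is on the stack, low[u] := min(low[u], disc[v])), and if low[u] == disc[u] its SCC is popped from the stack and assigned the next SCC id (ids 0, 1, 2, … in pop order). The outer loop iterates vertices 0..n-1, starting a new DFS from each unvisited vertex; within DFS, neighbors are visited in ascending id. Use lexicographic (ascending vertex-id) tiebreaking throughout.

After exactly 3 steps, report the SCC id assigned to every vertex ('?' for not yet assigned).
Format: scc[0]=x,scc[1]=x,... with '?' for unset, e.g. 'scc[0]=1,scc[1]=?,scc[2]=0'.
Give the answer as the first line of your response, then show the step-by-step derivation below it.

scc[0]=?,scc[1]=?,scc[2]=0,scc[3]=0,scc[4]=?,scc[5]=1

step 1: low=(low[0]=0,low[1]=?,low[2]=1,low[3]=1,low[4]=?,low[5]=?); scc=(scc[0]=?,scc[1]=?,scc[2]=?,scc[3]=?,scc[4]=?,scc[5]=?)
step 2: low=(low[0]=0,low[1]=?,low[2]=1,low[3]=1,low[4]=?,low[5]=?); scc=(scc[0]=?,scc[1]=?,scc[2]=0,scc[3]=0,scc[4]=?,scc[5]=?)
step 3: low=(low[0]=0,low[1]=?,low[2]=1,low[3]=1,low[4]=?,low[5]=3); scc=(scc[0]=?,scc[1]=?,scc[2]=0,scc[3]=0,scc[4]=?,scc[5]=1)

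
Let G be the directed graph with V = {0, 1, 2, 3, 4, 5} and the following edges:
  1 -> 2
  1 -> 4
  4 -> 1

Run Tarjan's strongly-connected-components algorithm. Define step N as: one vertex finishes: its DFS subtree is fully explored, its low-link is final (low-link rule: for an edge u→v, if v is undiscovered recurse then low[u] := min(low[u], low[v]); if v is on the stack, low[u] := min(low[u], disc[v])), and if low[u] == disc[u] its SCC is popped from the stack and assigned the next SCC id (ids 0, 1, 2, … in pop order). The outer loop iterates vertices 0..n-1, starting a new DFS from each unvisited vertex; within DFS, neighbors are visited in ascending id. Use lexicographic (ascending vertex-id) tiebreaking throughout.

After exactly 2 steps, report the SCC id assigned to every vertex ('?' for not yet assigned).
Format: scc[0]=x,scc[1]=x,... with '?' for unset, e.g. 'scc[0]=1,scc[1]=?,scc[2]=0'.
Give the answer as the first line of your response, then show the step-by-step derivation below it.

scc[0]=0,scc[1]=?,scc[2]=1,scc[3]=?,scc[4]=?,scc[5]=?

step 1: low=(low[0]=0,low[1]=?,low[2]=?,low[3]=?,low[4]=?,low[5]=?); scc=(scc[0]=0,scc[1]=?,scc[2]=?,scc[3]=?,scc[4]=?,scc[5]=?)
step 2: low=(low[0]=0,low[1]=1,low[2]=2,low[3]=?,low[4]=?,low[5]=?); scc=(scc[0]=0,scc[1]=?,scc[2]=1,scc[3]=?,scc[4]=?,scc[5]=?)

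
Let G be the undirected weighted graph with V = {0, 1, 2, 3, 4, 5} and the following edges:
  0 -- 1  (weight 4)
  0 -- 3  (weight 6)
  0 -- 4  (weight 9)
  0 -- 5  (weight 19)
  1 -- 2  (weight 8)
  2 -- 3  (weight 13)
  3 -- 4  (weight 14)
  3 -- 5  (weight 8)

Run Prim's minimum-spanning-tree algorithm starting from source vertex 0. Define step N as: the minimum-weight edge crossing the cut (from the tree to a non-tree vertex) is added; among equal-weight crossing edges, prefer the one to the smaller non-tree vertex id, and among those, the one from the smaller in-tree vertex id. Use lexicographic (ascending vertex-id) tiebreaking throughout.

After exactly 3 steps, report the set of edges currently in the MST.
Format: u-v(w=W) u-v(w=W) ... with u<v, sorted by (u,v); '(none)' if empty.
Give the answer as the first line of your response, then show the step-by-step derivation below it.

0-1(w=4) 0-3(w=6) 1-2(w=8)

step 1: add edge 0-1 (w=4); MST = {0-1(w=4)}
step 2: add edge 0-3 (w=6); MST = {0-1(w=4) 0-3(w=6)}
step 3: add edge 1-2 (w=8); MST = {0-1(w=4) 0-3(w=6) 1-2(w=8)}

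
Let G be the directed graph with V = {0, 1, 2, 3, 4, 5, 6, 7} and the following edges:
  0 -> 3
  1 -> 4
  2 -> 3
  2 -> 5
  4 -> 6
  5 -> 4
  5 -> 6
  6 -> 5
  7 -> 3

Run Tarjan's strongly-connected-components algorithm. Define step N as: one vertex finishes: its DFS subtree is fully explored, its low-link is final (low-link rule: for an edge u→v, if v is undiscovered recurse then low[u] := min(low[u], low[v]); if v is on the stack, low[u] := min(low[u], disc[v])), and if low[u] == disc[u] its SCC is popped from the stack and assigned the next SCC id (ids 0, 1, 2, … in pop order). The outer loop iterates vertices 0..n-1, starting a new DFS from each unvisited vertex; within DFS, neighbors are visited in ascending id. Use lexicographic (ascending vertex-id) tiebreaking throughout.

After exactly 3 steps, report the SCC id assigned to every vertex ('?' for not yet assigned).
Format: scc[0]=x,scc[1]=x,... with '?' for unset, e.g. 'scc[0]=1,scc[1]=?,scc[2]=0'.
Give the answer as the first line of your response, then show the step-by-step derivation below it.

scc[0]=1,scc[1]=?,scc[2]=?,scc[3]=0,scc[4]=?,scc[5]=?,scc[6]=?,scc[7]=?

step 1: low=(low[0]=0,low[1]=?,low[2]=?,low[3]=1,low[4]=?,low[5]=?,low[6]=?,low[7]=?); scc=(scc[0]=?,scc[1]=?,scc[2]=?,scc[3]=0,scc[4]=?,scc[5]=?,scc[6]=?,scc[7]=?)
step 2: low=(low[0]=0,low[1]=?,low[2]=?,low[3]=1,low[4]=?,low[5]=?,low[6]=?,low[7]=?); scc=(scc[0]=1,scc[1]=?,scc[2]=?,scc[3]=0,scc[4]=?,scc[5]=?,scc[6]=?,scc[7]=?)
step 3: low=(low[0]=0,low[1]=2,low[2]=?,low[3]=1,low[4]=3,low[5]=3,low[6]=4,low[7]=?); scc=(scc[0]=1,scc[1]=?,scc[2]=?,scc[3]=0,scc[4]=?,scc[5]=?,scc[6]=?,scc[7]=?)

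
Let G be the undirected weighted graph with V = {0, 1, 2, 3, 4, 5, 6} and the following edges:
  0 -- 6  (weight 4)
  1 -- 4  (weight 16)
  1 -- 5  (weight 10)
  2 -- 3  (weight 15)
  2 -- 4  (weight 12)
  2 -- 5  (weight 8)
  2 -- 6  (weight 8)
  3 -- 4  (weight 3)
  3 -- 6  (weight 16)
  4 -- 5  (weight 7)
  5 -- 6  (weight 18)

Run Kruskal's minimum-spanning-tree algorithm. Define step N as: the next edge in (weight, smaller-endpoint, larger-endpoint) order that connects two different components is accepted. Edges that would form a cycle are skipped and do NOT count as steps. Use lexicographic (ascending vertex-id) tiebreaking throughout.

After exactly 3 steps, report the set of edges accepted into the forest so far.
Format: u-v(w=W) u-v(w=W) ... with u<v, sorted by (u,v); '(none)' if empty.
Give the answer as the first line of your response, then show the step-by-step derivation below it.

0-6(w=4) 3-4(w=3) 4-5(w=7)

step 1: add edge 3-4 (w=3); MST = {3-4(w=3)}
step 2: add edge 0-6 (w=4); MST = {0-6(w=4) 3-4(w=3)}
step 3: add edge 4-5 (w=7); MST = {0-6(w=4) 3-4(w=3) 4-5(w=7)}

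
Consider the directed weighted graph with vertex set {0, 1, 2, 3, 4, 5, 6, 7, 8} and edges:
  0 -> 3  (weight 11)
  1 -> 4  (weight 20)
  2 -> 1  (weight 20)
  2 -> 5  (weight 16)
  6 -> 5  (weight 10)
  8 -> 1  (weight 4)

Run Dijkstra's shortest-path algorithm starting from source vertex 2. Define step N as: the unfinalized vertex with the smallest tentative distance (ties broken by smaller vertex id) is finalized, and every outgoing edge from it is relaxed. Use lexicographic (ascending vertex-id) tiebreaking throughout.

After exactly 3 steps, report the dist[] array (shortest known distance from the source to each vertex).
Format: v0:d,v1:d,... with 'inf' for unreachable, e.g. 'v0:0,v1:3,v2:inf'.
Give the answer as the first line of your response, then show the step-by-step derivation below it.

v0:inf,v1:20,v2:0,v3:inf,v4:40,v5:16,v6:inf,v7:inf,v8:inf

step 1: dist = v0:inf,v1:20,v2:0,v3:inf,v4:inf,v5:16,v6:inf,v7:inf,v8:inf
step 2: dist = v0:inf,v1:20,v2:0,v3:inf,v4:inf,v5:16,v6:inf,v7:inf,v8:inf
step 3: dist = v0:inf,v1:20,v2:0,v3:inf,v4:40,v5:16,v6:inf,v7:inf,v8:inf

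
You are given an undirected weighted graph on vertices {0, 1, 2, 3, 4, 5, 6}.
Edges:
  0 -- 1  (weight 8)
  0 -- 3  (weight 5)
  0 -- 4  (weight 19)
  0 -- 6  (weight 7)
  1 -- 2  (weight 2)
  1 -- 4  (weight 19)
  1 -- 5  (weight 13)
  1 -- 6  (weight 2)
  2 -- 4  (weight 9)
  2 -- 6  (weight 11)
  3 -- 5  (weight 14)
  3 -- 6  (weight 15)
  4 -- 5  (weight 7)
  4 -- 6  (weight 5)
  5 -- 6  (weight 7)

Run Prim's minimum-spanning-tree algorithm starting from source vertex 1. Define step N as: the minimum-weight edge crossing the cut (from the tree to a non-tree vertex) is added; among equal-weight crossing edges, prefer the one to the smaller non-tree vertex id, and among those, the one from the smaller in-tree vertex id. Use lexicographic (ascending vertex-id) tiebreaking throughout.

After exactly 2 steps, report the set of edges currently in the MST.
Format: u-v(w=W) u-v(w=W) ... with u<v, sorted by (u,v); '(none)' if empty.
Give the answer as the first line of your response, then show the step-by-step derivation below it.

1-2(w=2) 1-6(w=2)

step 1: add edge 1-2 (w=2); MST = {1-2(w=2)}
step 2: add edge 1-6 (w=2); MST = {1-2(w=2) 1-6(w=2)}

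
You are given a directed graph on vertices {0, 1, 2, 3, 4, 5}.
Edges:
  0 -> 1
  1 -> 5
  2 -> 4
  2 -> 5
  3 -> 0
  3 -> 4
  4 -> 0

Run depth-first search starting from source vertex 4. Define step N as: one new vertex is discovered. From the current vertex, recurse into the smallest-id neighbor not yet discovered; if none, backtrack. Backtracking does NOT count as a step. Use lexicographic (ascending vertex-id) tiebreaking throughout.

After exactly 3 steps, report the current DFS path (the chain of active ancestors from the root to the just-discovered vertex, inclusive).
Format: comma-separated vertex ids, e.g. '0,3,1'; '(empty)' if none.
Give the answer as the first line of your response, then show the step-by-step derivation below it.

4,0,1

step 1: discover 4; path=4; order=4
step 2: discover 0; path=4>0; order=4,0
step 3: discover 1; path=4>0>1; order=4,0,1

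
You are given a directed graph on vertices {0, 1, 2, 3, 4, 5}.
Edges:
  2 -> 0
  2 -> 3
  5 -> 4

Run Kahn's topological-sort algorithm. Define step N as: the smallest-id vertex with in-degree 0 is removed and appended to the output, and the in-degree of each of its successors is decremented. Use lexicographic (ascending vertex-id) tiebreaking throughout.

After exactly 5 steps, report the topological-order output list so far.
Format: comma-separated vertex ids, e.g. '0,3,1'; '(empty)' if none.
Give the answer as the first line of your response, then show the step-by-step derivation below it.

1,2,0,3,5

step 1: output 1; order=[1]; indeg=(1,0,0,1,1,0)
step 2: output 2; order=[1,2]; indeg=(0,0,0,0,1,0)
step 3: output 0; order=[1,2,0]; indeg=(0,0,0,0,1,0)
step 4: output 3; order=[1,2,0,3]; indeg=(0,0,0,0,1,0)
step 5: output 5; order=[1,2,0,3,5]; indeg=(0,0,0,0,0,0)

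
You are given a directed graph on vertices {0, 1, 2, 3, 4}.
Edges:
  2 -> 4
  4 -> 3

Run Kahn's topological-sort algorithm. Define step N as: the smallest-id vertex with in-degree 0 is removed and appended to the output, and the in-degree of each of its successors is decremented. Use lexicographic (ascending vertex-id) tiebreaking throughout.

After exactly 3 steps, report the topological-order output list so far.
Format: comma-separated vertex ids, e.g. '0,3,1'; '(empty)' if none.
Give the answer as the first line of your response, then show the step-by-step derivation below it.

0,1,2

step 1: output 0; order=[0]; indeg=(0,0,0,1,1)
step 2: output 1; order=[0,1]; indeg=(0,0,0,1,1)
step 3: output 2; order=[0,1,2]; indeg=(0,0,0,1,0)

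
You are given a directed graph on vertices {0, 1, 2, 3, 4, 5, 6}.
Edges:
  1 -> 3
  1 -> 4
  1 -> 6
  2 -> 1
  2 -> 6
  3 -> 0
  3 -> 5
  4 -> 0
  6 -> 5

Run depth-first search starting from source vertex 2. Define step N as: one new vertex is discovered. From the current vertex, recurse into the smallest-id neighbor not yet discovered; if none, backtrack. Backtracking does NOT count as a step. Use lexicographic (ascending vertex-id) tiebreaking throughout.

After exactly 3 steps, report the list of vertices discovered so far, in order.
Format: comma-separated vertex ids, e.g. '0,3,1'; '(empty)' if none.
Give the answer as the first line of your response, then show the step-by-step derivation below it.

2,1,3

step 1: discover 2; path=2; order=2
step 2: discover 1; path=2>1; order=2,1
step 3: discover 3; path=2>1>3; order=2,1,3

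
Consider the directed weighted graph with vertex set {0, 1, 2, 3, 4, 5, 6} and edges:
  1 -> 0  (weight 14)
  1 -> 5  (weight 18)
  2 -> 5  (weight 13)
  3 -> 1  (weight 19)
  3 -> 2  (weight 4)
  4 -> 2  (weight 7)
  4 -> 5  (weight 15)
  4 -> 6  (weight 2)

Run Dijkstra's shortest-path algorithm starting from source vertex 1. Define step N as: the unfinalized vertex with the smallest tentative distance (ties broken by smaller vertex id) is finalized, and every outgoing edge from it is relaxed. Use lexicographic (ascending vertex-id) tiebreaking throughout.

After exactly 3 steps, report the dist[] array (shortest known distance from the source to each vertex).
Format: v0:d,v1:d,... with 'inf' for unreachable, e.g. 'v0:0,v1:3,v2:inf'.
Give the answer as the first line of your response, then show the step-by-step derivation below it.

v0:14,v1:0,v2:inf,v3:inf,v4:inf,v5:18,v6:inf

step 1: dist = v0:14,v1:0,v2:inf,v3:inf,v4:inf,v5:18,v6:inf
step 2: dist = v0:14,v1:0,v2:inf,v3:inf,v4:inf,v5:18,v6:inf
step 3: dist = v0:14,v1:0,v2:inf,v3:inf,v4:inf,v5:18,v6:inf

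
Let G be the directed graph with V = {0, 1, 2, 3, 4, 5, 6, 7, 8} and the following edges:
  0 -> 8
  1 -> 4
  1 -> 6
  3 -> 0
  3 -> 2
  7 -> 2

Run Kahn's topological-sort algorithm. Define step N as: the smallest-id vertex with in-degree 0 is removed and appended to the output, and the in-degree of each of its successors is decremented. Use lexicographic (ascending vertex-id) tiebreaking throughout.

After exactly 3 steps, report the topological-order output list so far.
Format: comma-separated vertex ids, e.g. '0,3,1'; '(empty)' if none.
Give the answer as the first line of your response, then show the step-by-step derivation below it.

1,3,0

step 1: output 1; order=[1]; indeg=(1,0,2,0,0,0,0,0,1)
step 2: output 3; order=[1,3]; indeg=(0,0,1,0,0,0,0,0,1)
step 3: output 0; order=[1,3,0]; indeg=(0,0,1,0,0,0,0,0,0)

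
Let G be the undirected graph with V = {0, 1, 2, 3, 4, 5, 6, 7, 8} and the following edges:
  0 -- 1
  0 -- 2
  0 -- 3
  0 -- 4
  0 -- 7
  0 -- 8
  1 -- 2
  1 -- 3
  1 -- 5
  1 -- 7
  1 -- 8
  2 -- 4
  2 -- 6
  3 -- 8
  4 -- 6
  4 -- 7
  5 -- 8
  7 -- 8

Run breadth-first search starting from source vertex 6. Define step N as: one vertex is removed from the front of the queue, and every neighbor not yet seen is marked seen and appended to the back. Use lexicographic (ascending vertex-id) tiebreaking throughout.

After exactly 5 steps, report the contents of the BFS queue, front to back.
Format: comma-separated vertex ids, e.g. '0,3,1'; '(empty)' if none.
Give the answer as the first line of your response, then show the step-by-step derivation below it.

7,3,8,5

step 1: dequeue 6; queue=[2,4]; order=6
step 2: dequeue 2; queue=[4,0,1]; order=6,2
step 3: dequeue 4; queue=[0,1,7]; order=6,2,4
step 4: dequeue 0; queue=[1,7,3,8]; order=6,2,4,0
step 5: dequeue 1; queue=[7,3,8,5]; order=6,2,4,0,1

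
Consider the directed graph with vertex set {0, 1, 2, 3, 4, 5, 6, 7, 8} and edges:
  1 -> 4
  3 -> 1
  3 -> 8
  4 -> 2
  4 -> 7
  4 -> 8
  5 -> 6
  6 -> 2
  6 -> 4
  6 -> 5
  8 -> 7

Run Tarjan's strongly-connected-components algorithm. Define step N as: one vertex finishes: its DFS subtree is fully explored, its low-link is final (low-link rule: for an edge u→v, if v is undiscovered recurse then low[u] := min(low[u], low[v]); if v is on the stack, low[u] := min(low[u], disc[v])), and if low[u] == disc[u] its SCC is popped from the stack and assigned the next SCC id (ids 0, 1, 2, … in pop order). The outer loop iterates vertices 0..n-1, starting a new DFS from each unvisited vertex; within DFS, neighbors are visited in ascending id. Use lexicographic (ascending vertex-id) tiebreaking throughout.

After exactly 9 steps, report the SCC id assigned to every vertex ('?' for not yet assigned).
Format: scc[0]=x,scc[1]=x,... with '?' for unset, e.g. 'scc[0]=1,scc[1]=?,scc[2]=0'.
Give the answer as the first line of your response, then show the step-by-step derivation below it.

scc[0]=0,scc[1]=5,scc[2]=1,scc[3]=6,scc[4]=4,scc[5]=7,scc[6]=7,scc[7]=2,scc[8]=3

step 1: low=(low[0]=0,low[1]=?,low[2]=?,low[3]=?,low[4]=?,low[5]=?,low[6]=?,low[7]=?,low[8]=?); scc=(scc[0]=0,scc[1]=?,scc[2]=?,scc[3]=?,scc[4]=?,scc[5]=?,scc[6]=?,scc[7]=?,scc[8]=?)
step 2: low=(low[0]=0,low[1]=1,low[2]=3,low[3]=?,low[4]=2,low[5]=?,low[6]=?,low[7]=?,low[8]=?); scc=(scc[0]=0,scc[1]=?,scc[2]=1,scc[3]=?,scc[4]=?,scc[5]=?,scc[6]=?,scc[7]=?,scc[8]=?)
step 3: low=(low[0]=0,low[1]=1,low[2]=3,low[3]=?,low[4]=2,low[5]=?,low[6]=?,low[7]=4,low[8]=?); scc=(scc[0]=0,scc[1]=?,scc[2]=1,scc[3]=?,scc[4]=?,scc[5]=?,scc[6]=?,scc[7]=2,scc[8]=?)
step 4: low=(low[0]=0,low[1]=1,low[2]=3,low[3]=?,low[4]=2,low[5]=?,low[6]=?,low[7]=4,low[8]=5); scc=(scc[0]=0,scc[1]=?,scc[2]=1,scc[3]=?,scc[4]=?,scc[5]=?,scc[6]=?,scc[7]=2,scc[8]=3)
step 5: low=(low[0]=0,low[1]=1,low[2]=3,low[3]=?,low[4]=2,low[5]=?,low[6]=?,low[7]=4,low[8]=5); scc=(scc[0]=0,scc[1]=?,scc[2]=1,scc[3]=?,scc[4]=4,scc[5]=?,scc[6]=?,scc[7]=2,scc[8]=3)
step 6: low=(low[0]=0,low[1]=1,low[2]=3,low[3]=?,low[4]=2,low[5]=?,low[6]=?,low[7]=4,low[8]=5); scc=(scc[0]=0,scc[1]=5,scc[2]=1,scc[3]=?,scc[4]=4,scc[5]=?,scc[6]=?,scc[7]=2,scc[8]=3)
step 7: low=(low[0]=0,low[1]=1,low[2]=3,low[3]=6,low[4]=2,low[5]=?,low[6]=?,low[7]=4,low[8]=5); scc=(scc[0]=0,scc[1]=5,scc[2]=1,scc[3]=6,scc[4]=4,scc[5]=?,scc[6]=?,scc[7]=2,scc[8]=3)
step 8: low=(low[0]=0,low[1]=1,low[2]=3,low[3]=6,low[4]=2,low[5]=7,low[6]=7,low[7]=4,low[8]=5); scc=(scc[0]=0,scc[1]=5,scc[2]=1,scc[3]=6,scc[4]=4,scc[5]=?,scc[6]=?,scc[7]=2,scc[8]=3)
step 9: low=(low[0]=0,low[1]=1,low[2]=3,low[3]=6,low[4]=2,low[5]=7,low[6]=7,low[7]=4,low[8]=5); scc=(scc[0]=0,scc[1]=5,scc[2]=1,scc[3]=6,scc[4]=4,scc[5]=7,scc[6]=7,scc[7]=2,scc[8]=3)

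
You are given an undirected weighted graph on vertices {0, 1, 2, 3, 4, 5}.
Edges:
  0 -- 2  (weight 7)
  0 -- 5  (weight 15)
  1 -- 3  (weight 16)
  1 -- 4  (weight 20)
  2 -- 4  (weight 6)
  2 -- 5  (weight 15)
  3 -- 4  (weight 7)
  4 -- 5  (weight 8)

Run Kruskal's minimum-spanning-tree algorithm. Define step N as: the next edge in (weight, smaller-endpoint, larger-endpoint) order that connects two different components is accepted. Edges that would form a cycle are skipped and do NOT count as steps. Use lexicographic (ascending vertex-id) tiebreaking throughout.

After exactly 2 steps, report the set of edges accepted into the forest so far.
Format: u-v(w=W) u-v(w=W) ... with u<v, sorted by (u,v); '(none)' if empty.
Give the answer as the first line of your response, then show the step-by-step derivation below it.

0-2(w=7) 2-4(w=6)

step 1: add edge 2-4 (w=6); MST = {2-4(w=6)}
step 2: add edge 0-2 (w=7); MST = {0-2(w=7) 2-4(w=6)}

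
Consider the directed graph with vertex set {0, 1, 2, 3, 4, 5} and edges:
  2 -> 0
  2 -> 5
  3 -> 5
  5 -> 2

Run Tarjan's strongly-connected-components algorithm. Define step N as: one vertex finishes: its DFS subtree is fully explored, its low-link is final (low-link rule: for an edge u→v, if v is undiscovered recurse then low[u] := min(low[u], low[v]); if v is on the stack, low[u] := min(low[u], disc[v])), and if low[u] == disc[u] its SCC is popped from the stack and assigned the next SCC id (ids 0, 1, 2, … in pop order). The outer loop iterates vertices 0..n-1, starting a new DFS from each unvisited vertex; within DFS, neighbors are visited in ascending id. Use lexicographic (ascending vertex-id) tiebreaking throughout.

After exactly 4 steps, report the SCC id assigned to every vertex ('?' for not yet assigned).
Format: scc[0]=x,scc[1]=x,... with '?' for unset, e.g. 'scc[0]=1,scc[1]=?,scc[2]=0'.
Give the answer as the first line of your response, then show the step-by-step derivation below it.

scc[0]=0,scc[1]=1,scc[2]=2,scc[3]=?,scc[4]=?,scc[5]=2

step 1: low=(low[0]=0,low[1]=?,low[2]=?,low[3]=?,low[4]=?,low[5]=?); scc=(scc[0]=0,scc[1]=?,scc[2]=?,scc[3]=?,scc[4]=?,scc[5]=?)
step 2: low=(low[0]=0,low[1]=1,low[2]=?,low[3]=?,low[4]=?,low[5]=?); scc=(scc[0]=0,scc[1]=1,scc[2]=?,scc[3]=?,scc[4]=?,scc[5]=?)
step 3: low=(low[0]=0,low[1]=1,low[2]=2,low[3]=?,low[4]=?,low[5]=2); scc=(scc[0]=0,scc[1]=1,scc[2]=?,scc[3]=?,scc[4]=?,scc[5]=?)
step 4: low=(low[0]=0,low[1]=1,low[2]=2,low[3]=?,low[4]=?,low[5]=2); scc=(scc[0]=0,scc[1]=1,scc[2]=2,scc[3]=?,scc[4]=?,scc[5]=2)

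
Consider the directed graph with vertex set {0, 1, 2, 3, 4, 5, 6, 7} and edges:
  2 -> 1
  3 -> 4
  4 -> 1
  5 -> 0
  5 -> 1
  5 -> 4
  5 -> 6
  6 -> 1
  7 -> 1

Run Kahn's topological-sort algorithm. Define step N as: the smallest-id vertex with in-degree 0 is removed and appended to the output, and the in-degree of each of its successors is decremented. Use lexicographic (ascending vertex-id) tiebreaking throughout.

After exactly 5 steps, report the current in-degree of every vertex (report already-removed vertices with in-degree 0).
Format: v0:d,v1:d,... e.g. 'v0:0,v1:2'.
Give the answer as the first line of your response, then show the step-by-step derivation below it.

v0:0,v1:2,v2:0,v3:0,v4:0,v5:0,v6:0,v7:0

step 1: output 2; order=[2]; indeg=(1,4,0,0,2,0,1,0)
step 2: output 3; order=[2,3]; indeg=(1,4,0,0,1,0,1,0)
step 3: output 5; order=[2,3,5]; indeg=(0,3,0,0,0,0,0,0)
step 4: output 0; order=[2,3,5,0]; indeg=(0,3,0,0,0,0,0,0)
step 5: output 4; order=[2,3,5,0,4]; indeg=(0,2,0,0,0,0,0,0)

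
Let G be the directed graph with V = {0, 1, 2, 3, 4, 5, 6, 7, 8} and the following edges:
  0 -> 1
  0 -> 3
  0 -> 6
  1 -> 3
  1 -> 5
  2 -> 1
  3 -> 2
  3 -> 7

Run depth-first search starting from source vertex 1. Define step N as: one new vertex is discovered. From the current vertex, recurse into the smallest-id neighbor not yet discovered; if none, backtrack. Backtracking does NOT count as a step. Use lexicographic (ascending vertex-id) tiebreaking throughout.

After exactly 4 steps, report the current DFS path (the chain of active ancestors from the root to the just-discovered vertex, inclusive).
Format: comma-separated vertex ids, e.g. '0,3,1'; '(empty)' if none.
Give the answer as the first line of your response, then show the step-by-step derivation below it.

1,3,7

step 1: discover 1; path=1; order=1
step 2: discover 3; path=1>3; order=1,3
step 3: discover 2; path=1>3>2; order=1,3,2
step 4: discover 7; path=1>3>7; order=1,3,2,7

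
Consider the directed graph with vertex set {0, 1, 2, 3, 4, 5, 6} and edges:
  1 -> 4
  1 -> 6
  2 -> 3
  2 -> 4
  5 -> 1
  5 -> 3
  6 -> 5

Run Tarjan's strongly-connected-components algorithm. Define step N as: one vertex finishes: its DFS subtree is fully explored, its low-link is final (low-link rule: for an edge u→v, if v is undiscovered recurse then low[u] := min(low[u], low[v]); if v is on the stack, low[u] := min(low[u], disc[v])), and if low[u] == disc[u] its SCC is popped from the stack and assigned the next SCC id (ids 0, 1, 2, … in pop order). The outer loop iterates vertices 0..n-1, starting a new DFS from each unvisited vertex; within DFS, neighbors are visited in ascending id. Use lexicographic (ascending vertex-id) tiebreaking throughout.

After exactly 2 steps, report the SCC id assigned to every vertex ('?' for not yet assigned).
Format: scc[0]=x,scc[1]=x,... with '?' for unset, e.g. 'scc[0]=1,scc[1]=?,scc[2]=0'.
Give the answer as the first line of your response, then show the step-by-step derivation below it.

scc[0]=0,scc[1]=?,scc[2]=?,scc[3]=?,scc[4]=1,scc[5]=?,scc[6]=?

step 1: low=(low[0]=0,low[1]=?,low[2]=?,low[3]=?,low[4]=?,low[5]=?,low[6]=?); scc=(scc[0]=0,scc[1]=?,scc[2]=?,scc[3]=?,scc[4]=?,scc[5]=?,scc[6]=?)
step 2: low=(low[0]=0,low[1]=1,low[2]=?,low[3]=?,low[4]=2,low[5]=?,low[6]=?); scc=(scc[0]=0,scc[1]=?,scc[2]=?,scc[3]=?,scc[4]=1,scc[5]=?,scc[6]=?)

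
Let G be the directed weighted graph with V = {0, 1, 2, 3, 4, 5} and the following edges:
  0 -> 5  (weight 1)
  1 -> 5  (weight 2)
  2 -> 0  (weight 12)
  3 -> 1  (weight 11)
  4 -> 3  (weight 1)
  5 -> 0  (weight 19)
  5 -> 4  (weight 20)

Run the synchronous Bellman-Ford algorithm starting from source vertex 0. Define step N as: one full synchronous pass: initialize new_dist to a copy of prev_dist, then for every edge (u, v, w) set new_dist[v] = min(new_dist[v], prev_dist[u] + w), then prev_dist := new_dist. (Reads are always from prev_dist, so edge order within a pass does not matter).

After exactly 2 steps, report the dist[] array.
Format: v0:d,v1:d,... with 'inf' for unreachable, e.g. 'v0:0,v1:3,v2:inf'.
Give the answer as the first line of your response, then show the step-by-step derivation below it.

v0:0,v1:inf,v2:inf,v3:inf,v4:21,v5:1

step 1: dist = v0:0,v1:inf,v2:inf,v3:inf,v4:inf,v5:1
step 2: dist = v0:0,v1:inf,v2:inf,v3:inf,v4:21,v5:1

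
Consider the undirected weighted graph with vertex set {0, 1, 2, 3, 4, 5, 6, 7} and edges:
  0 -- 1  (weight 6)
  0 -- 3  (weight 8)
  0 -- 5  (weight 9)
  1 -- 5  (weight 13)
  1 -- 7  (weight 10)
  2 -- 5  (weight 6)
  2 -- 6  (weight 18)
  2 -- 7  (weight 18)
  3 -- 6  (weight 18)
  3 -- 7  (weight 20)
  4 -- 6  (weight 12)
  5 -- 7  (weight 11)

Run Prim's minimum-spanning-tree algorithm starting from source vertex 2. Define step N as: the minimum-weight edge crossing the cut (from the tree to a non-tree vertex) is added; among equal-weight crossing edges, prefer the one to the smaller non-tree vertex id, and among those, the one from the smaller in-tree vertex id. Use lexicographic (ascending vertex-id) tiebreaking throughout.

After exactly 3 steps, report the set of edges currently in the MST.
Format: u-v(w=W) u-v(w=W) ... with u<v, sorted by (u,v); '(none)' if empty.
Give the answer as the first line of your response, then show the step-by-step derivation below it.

0-1(w=6) 0-5(w=9) 2-5(w=6)

step 1: add edge 2-5 (w=6); MST = {2-5(w=6)}
step 2: add edge 0-5 (w=9); MST = {0-5(w=9) 2-5(w=6)}
step 3: add edge 0-1 (w=6); MST = {0-1(w=6) 0-5(w=9) 2-5(w=6)}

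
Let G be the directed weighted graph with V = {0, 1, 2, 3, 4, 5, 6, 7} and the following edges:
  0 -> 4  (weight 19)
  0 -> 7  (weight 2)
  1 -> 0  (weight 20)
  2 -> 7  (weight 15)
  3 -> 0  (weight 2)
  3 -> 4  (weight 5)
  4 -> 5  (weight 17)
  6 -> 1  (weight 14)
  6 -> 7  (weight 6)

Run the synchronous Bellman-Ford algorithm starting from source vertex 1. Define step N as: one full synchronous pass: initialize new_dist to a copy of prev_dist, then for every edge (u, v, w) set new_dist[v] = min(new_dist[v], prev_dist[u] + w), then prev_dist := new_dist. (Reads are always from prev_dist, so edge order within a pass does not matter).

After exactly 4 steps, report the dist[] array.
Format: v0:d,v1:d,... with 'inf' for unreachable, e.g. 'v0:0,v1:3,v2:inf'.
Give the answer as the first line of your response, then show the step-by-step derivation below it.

v0:20,v1:0,v2:inf,v3:inf,v4:39,v5:56,v6:inf,v7:22

step 1: dist = v0:20,v1:0,v2:inf,v3:inf,v4:inf,v5:inf,v6:inf,v7:inf
step 2: dist = v0:20,v1:0,v2:inf,v3:inf,v4:39,v5:inf,v6:inf,v7:22
step 3: dist = v0:20,v1:0,v2:inf,v3:inf,v4:39,v5:56,v6:inf,v7:22
step 4: dist = v0:20,v1:0,v2:inf,v3:inf,v4:39,v5:56,v6:inf,v7:22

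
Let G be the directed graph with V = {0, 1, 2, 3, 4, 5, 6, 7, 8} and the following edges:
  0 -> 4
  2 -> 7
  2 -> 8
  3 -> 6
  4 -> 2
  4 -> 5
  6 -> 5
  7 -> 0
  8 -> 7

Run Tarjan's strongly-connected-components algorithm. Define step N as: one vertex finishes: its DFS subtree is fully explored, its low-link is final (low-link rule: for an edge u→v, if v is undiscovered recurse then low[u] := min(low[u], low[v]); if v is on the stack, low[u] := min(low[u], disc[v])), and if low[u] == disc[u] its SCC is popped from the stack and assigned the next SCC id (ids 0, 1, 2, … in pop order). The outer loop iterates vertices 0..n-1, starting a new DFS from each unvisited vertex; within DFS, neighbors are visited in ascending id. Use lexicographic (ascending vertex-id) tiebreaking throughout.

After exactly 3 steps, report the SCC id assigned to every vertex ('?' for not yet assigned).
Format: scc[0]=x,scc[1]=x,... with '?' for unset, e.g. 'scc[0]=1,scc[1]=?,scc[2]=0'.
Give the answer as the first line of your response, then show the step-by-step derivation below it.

scc[0]=?,scc[1]=?,scc[2]=?,scc[3]=?,scc[4]=?,scc[5]=?,scc[6]=?,scc[7]=?,scc[8]=?

step 1: low=(low[0]=0,low[1]=?,low[2]=2,low[3]=?,low[4]=1,low[5]=?,low[6]=?,low[7]=0,low[8]=?); scc=(scc[0]=?,scc[1]=?,scc[2]=?,scc[3]=?,scc[4]=?,scc[5]=?,scc[6]=?,scc[7]=?,scc[8]=?)
step 2: low=(low[0]=0,low[1]=?,low[2]=0,low[3]=?,low[4]=1,low[5]=?,low[6]=?,low[7]=0,low[8]=3); scc=(scc[0]=?,scc[1]=?,scc[2]=?,scc[3]=?,scc[4]=?,scc[5]=?,scc[6]=?,scc[7]=?,scc[8]=?)
step 3: low=(low[0]=0,low[1]=?,low[2]=0,low[3]=?,low[4]=1,low[5]=?,low[6]=?,low[7]=0,low[8]=3); scc=(scc[0]=?,scc[1]=?,scc[2]=?,scc[3]=?,scc[4]=?,scc[5]=?,scc[6]=?,scc[7]=?,scc[8]=?)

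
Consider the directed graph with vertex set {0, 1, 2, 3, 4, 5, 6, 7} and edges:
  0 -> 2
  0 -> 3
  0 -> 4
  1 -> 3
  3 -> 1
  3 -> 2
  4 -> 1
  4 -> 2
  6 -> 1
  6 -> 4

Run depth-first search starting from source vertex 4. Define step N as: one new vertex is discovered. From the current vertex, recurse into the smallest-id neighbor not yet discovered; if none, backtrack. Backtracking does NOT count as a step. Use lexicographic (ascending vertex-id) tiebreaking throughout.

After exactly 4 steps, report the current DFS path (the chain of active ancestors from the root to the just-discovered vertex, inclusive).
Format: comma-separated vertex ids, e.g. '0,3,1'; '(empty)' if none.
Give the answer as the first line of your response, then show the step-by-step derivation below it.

4,1,3,2

step 1: discover 4; path=4; order=4
step 2: discover 1; path=4>1; order=4,1
step 3: discover 3; path=4>1>3; order=4,1,3
step 4: discover 2; path=4>1>3>2; order=4,1,3,2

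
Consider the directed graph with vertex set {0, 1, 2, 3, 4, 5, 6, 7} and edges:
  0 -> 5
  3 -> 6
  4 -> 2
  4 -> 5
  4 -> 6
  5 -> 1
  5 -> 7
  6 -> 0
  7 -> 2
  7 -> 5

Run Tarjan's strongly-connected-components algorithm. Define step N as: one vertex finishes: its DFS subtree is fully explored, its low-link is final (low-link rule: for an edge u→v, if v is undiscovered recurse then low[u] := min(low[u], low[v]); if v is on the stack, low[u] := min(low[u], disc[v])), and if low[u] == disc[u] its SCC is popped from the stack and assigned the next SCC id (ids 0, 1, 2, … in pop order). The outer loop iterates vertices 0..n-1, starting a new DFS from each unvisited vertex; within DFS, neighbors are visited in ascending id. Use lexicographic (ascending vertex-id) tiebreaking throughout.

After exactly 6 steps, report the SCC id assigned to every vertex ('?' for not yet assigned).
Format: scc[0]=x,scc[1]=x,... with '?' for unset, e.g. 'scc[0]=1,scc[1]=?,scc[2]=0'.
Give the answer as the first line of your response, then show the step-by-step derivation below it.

scc[0]=3,scc[1]=0,scc[2]=1,scc[3]=?,scc[4]=?,scc[5]=2,scc[6]=4,scc[7]=2

step 1: low=(low[0]=0,low[1]=2,low[2]=?,low[3]=?,low[4]=?,low[5]=1,low[6]=?,low[7]=?); scc=(scc[0]=?,scc[1]=0,scc[2]=?,scc[3]=?,scc[4]=?,scc[5]=?,scc[6]=?,scc[7]=?)
step 2: low=(low[0]=0,low[1]=2,low[2]=4,low[3]=?,low[4]=?,low[5]=1,low[6]=?,low[7]=3); scc=(scc[0]=?,scc[1]=0,scc[2]=1,scc[3]=?,scc[4]=?,scc[5]=?,scc[6]=?,scc[7]=?)
step 3: low=(low[0]=0,low[1]=2,low[2]=4,low[3]=?,low[4]=?,low[5]=1,low[6]=?,low[7]=1); scc=(scc[0]=?,scc[1]=0,scc[2]=1,scc[3]=?,scc[4]=?,scc[5]=?,scc[6]=?,scc[7]=?)
step 4: low=(low[0]=0,low[1]=2,low[2]=4,low[3]=?,low[4]=?,low[5]=1,low[6]=?,low[7]=1); scc=(scc[0]=?,scc[1]=0,scc[2]=1,scc[3]=?,scc[4]=?,scc[5]=2,scc[6]=?,scc[7]=2)
step 5: low=(low[0]=0,low[1]=2,low[2]=4,low[3]=?,low[4]=?,low[5]=1,low[6]=?,low[7]=1); scc=(scc[0]=3,scc[1]=0,scc[2]=1,scc[3]=?,scc[4]=?,scc[5]=2,scc[6]=?,scc[7]=2)
step 6: low=(low[0]=0,low[1]=2,low[2]=4,low[3]=5,low[4]=?,low[5]=1,low[6]=6,low[7]=1); scc=(scc[0]=3,scc[1]=0,scc[2]=1,scc[3]=?,scc[4]=?,scc[5]=2,scc[6]=4,scc[7]=2)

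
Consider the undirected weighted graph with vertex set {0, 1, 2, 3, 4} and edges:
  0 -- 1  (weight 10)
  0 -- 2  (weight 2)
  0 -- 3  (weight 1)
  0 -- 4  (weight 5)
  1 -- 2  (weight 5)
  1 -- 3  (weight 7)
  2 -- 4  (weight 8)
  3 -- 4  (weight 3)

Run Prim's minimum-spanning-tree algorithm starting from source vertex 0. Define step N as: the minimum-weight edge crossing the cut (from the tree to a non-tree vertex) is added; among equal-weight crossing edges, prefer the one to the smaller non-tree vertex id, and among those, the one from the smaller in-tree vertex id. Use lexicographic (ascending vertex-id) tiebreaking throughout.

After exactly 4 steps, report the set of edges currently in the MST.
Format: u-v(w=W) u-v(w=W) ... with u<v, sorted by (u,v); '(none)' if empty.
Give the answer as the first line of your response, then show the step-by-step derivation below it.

0-2(w=2) 0-3(w=1) 1-2(w=5) 3-4(w=3)

step 1: add edge 0-3 (w=1); MST = {0-3(w=1)}
step 2: add edge 0-2 (w=2); MST = {0-2(w=2) 0-3(w=1)}
step 3: add edge 3-4 (w=3); MST = {0-2(w=2) 0-3(w=1) 3-4(w=3)}
step 4: add edge 1-2 (w=5); MST = {0-2(w=2) 0-3(w=1) 1-2(w=5) 3-4(w=3)}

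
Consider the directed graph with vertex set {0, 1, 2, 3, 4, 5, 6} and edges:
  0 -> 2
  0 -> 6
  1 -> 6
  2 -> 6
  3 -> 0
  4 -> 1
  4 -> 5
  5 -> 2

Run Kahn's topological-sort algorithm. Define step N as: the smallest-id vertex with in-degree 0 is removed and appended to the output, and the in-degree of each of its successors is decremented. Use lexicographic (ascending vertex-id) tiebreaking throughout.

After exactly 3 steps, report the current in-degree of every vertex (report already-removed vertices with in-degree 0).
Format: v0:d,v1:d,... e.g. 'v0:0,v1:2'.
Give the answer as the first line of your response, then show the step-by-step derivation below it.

v0:0,v1:0,v2:1,v3:0,v4:0,v5:0,v6:2

step 1: output 3; order=[3]; indeg=(0,1,2,0,0,1,3)
step 2: output 0; order=[3,0]; indeg=(0,1,1,0,0,1,2)
step 3: output 4; order=[3,0,4]; indeg=(0,0,1,0,0,0,2)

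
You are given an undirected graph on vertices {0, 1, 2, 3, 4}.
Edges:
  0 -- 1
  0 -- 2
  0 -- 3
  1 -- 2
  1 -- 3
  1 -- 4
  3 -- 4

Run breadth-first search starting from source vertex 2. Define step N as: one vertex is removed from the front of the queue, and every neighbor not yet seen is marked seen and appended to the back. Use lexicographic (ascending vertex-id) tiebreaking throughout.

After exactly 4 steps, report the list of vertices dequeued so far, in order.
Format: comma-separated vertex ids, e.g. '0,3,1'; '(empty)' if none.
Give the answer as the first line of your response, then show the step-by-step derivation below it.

2,0,1,3

step 1: dequeue 2; queue=[0,1]; order=2
step 2: dequeue 0; queue=[1,3]; order=2,0
step 3: dequeue 1; queue=[3,4]; order=2,0,1
step 4: dequeue 3; queue=[4]; order=2,0,1,3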